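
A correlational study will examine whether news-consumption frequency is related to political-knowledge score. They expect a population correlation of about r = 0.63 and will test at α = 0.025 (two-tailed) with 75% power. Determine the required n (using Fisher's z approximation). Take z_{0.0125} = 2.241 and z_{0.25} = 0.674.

n = 19

Fisher's z: C = ½·ln((1+r)/(1−r)) = ½·ln(4.4054) = 0.7414.
n = ((z_{α/2} + z_β)/C)² + 3.
(2.241 + 0.674) / 0.7414 = 2.915 / 0.7414 = 3.932.
n = 3.932² + 3 = 15.46 + 3 = 18.5.
Round up.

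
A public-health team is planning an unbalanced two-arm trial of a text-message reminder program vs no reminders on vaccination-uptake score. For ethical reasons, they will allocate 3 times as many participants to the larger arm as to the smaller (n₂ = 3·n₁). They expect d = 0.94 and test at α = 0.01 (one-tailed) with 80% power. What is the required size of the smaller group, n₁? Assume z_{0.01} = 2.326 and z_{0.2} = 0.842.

n₁ = 16

With allocation ratio k = n₂/n₁ = 3, Var(x̄₁−x̄₂) = σ²(1/n₁ + 1/(k·n₁)) = σ²·(k+1)/(k·n₁).
So n₁ = (1 + 1/k)·((z_{α} + z_β)/d)² = 1.333 × (3.168/0.94)².
n₁ = 1.333 × 11.36 = 15.1.
Round up: n₁ = 16, giving n₂ = 3 × 16 = 48.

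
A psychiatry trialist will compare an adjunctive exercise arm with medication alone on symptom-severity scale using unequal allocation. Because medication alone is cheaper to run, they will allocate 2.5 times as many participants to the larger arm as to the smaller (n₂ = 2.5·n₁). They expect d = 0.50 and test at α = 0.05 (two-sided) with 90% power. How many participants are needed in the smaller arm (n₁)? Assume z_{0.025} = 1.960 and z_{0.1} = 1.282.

With allocation ratio k = n₂/n₁ = 2.5, Var(x̄₁−x̄₂) = σ²(1/n₁ + 1/(k·n₁)) = σ²·(k+1)/(k·n₁).
So n₁ = (1 + 1/k)·((z_{α/2} + z_β)/d)² = 1.400 × (3.242/0.50)².
n₁ = 1.400 × 42.04 = 58.9.
Round up: n₁ = 59, giving n₂ = ⌈2.5 × 59⌉ = ⌈147.5⌉ = 148.

n₁ = 59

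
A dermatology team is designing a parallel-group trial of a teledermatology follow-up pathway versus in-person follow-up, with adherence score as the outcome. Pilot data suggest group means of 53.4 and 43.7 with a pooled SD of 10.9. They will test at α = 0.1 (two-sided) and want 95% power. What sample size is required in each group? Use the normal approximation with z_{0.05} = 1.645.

n = 28 per group

Cohen's d = |M₁ − M₂| / SD_pooled = |53.4 − 43.7| / 10.9 = 9.7 / 10.9 = 0.890.
For two independent groups with equal n: n = 2·((z_{α/2} + z_β) / d)².
z_{α/2} + z_β = 1.645 + 1.645 = 3.290.
n = 2 × (3.290 / 0.890)² = 2 × 3.697² = 2 × 13.67 = 27.3.
Round up to the next whole participant.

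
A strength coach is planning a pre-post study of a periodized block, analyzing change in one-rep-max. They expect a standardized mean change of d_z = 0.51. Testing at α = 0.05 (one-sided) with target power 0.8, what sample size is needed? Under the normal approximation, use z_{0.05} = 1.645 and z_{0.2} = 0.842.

n = 24 pairs

For a paired (one-sample on differences) test: n = ((z_{α} + z_β) / d)².
z_{α} + z_β = 1.645 + 0.842 = 2.487.
n = (2.487 / 0.51)² = 4.876² = 23.78.
Round up.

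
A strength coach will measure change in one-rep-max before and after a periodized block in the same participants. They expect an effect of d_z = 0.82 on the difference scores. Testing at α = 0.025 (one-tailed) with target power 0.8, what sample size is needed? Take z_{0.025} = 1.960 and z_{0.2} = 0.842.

n = 12 pairs

For a paired (one-sample on differences) test: n = ((z_{α} + z_β) / d)².
z_{α} + z_β = 1.960 + 0.842 = 2.802.
n = (2.802 / 0.82)² = 3.417² = 11.68.
Round up.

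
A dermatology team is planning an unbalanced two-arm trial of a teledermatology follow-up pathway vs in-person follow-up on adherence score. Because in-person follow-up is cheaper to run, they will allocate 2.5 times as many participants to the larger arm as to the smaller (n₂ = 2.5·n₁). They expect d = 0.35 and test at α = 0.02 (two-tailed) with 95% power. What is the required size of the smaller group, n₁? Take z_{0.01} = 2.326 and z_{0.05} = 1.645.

With allocation ratio k = n₂/n₁ = 2.5, Var(x̄₁−x̄₂) = σ²(1/n₁ + 1/(k·n₁)) = σ²·(k+1)/(k·n₁).
So n₁ = (1 + 1/k)·((z_{α/2} + z_β)/d)² = 1.400 × (3.971/0.35)².
n₁ = 1.400 × 128.73 = 180.2.
Round up: n₁ = 181, giving n₂ = ⌈2.5 × 181⌉ = ⌈452.5⌉ = 453.

n₁ = 181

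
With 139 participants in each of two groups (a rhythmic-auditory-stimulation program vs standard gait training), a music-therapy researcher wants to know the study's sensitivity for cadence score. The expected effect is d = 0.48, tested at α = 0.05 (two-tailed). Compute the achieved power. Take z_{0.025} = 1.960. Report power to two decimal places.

For two equal groups, power = Φ(d·√(n/2) − z_{α/2}).
d·√(n/2) = 0.48 × √(139/2) = 0.48 × 8.337 = 4.002.
z_β = 4.002 − 1.960 = 2.042.
Power = Φ(2.042) = 0.979.

power ≈ 0.98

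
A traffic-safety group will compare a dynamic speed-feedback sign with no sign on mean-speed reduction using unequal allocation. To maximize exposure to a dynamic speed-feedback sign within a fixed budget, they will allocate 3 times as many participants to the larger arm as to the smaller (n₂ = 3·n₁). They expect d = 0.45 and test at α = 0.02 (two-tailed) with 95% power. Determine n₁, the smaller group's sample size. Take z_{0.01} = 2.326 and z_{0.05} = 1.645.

n₁ = 104

With allocation ratio k = n₂/n₁ = 3, Var(x̄₁−x̄₂) = σ²(1/n₁ + 1/(k·n₁)) = σ²·(k+1)/(k·n₁).
So n₁ = (1 + 1/k)·((z_{α/2} + z_β)/d)² = 1.333 × (3.971/0.45)².
n₁ = 1.333 × 77.87 = 103.8.
Round up: n₁ = 104, giving n₂ = 3 × 104 = 312.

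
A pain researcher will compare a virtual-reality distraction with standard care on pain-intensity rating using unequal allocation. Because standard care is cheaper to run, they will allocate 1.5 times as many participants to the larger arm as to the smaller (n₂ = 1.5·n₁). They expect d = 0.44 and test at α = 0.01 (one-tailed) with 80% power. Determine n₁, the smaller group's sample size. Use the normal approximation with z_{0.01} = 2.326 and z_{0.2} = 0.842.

With allocation ratio k = n₂/n₁ = 1.5, Var(x̄₁−x̄₂) = σ²(1/n₁ + 1/(k·n₁)) = σ²·(k+1)/(k·n₁).
So n₁ = (1 + 1/k)·((z_{α} + z_β)/d)² = 1.667 × (3.168/0.44)².
n₁ = 1.667 × 51.84 = 86.4.
Round up: n₁ = 87, giving n₂ = ⌈1.5 × 87⌉ = ⌈130.5⌉ = 131.

n₁ = 87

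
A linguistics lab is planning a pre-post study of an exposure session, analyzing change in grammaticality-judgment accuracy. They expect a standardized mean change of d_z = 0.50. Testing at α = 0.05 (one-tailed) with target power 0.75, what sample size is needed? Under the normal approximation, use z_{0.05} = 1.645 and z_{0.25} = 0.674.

For a paired (one-sample on differences) test: n = ((z_{α} + z_β) / d)².
z_{α} + z_β = 1.645 + 0.674 = 2.319.
n = (2.319 / 0.50)² = 4.638² = 21.51.
Round up.

n = 22 pairs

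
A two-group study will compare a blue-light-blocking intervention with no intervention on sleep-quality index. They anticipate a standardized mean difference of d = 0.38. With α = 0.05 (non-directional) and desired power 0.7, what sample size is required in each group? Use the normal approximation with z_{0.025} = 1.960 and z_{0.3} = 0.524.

n = 86 per group

For two independent groups with equal n: n = 2·((z_{α/2} + z_β) / d)².
z_{α/2} + z_β = 1.960 + 0.524 = 2.484.
n = 2 × (2.484 / 0.38)² = 2 × 6.537² = 2 × 42.73 = 85.5.
Round up to the next whole participant.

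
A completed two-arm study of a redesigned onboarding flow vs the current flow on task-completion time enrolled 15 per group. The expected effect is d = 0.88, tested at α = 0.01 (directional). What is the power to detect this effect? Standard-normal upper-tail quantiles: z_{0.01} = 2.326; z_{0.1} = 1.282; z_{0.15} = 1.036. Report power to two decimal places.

power ≈ 0.53

For two equal groups, power = Φ(d·√(n/2) − z_{α}).
d·√(n/2) = 0.88 × √(15/2) = 0.88 × 2.739 = 2.410.
z_β = 2.410 − 2.326 = 0.084.
Power = Φ(0.084) = 0.533.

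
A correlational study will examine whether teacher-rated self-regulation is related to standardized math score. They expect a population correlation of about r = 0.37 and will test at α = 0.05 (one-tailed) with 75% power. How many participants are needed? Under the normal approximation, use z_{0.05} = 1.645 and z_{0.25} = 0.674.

Fisher's z: C = ½·ln((1+r)/(1−r)) = ½·ln(2.1746) = 0.3884.
n = ((z_{α} + z_β)/C)² + 3.
(1.645 + 0.674) / 0.3884 = 2.319 / 0.3884 = 5.971.
n = 5.971² + 3 = 35.65 + 3 = 38.6.
Round up.

n = 39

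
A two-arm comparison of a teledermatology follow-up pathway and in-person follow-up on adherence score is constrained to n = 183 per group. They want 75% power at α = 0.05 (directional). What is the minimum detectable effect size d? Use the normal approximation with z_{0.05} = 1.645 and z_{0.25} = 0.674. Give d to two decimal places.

For two independent groups of n = 183 each: d_min = (z_{α} + z_β)·√(2/n).
z-sum = 1.645 + 0.674 = 2.319.
d_min = 2.319 × √(2/183) = 2.319 × 0.1045 = 0.242.

d_min ≈ 0.24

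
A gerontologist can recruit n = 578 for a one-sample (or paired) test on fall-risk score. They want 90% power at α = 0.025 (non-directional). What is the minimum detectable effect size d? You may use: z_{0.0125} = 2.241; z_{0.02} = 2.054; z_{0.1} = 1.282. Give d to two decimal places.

For a single sample (or paired design) of n = 578: d_min = (z_{α/2} + z_β)/√n.
z-sum = 2.241 + 1.282 = 3.523.
d_min = 3.523 / √578 = 3.523 / 24.042 = 0.147.

d_min ≈ 0.15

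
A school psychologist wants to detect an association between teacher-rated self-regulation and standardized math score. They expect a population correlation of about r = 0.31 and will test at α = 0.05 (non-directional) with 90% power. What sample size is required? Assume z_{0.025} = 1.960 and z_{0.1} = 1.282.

n = 106

Fisher's z: C = ½·ln((1+r)/(1−r)) = ½·ln(1.8986) = 0.3205.
n = ((z_{α/2} + z_β)/C)² + 3.
(1.960 + 1.282) / 0.3205 = 3.242 / 0.3205 = 10.115.
n = 10.115² + 3 = 102.32 + 3 = 105.3.
Round up.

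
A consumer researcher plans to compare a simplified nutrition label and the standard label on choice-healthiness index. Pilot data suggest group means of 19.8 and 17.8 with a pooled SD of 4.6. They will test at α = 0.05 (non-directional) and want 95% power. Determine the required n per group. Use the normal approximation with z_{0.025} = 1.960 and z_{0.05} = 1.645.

Cohen's d = |M₁ − M₂| / SD_pooled = |19.8 − 17.8| / 4.6 = 2.0 / 4.6 = 0.435.
For two independent groups with equal n: n = 2·((z_{α/2} + z_β) / d)².
z_{α/2} + z_β = 1.960 + 1.645 = 3.605.
n = 2 × (3.605 / 0.435)² = 2 × 8.287² = 2 × 68.68 = 137.4.
Round up to the next whole participant.

n = 138 per group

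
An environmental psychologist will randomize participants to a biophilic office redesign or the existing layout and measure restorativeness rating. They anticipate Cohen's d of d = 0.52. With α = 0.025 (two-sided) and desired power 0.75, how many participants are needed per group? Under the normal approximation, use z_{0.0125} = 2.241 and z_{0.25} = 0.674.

n = 63 per group

For two independent groups with equal n: n = 2·((z_{α/2} + z_β) / d)².
z_{α/2} + z_β = 2.241 + 0.674 = 2.915.
n = 2 × (2.915 / 0.52)² = 2 × 5.606² = 2 × 31.42 = 62.8.
Round up to the next whole participant.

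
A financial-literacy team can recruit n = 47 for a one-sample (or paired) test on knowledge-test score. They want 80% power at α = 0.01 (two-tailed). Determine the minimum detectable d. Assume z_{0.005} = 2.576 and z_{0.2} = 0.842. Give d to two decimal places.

For a single sample (or paired design) of n = 47: d_min = (z_{α/2} + z_β)/√n.
z-sum = 2.576 + 0.842 = 3.418.
d_min = 3.418 / √47 = 3.418 / 6.856 = 0.499.

d_min ≈ 0.50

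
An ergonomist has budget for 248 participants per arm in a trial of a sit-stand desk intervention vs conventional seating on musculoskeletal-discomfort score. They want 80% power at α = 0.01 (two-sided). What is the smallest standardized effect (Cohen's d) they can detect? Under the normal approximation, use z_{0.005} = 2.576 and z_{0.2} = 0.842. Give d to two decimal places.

For two independent groups of n = 248 each: d_min = (z_{α/2} + z_β)·√(2/n).
z-sum = 2.576 + 0.842 = 3.418.
d_min = 3.418 × √(2/248) = 3.418 × 0.0898 = 0.307.

d_min ≈ 0.31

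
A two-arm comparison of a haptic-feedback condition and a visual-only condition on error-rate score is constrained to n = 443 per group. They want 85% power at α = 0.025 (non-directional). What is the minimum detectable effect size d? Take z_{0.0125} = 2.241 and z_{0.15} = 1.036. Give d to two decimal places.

d_min ≈ 0.22

For two independent groups of n = 443 each: d_min = (z_{α/2} + z_β)·√(2/n).
z-sum = 2.241 + 1.036 = 3.277.
d_min = 3.277 × √(2/443) = 3.277 × 0.0672 = 0.220.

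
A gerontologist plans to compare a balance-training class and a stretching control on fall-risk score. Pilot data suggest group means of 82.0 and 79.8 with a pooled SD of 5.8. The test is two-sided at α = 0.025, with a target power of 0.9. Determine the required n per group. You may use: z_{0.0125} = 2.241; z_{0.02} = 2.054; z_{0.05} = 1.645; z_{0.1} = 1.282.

Cohen's d = |M₁ − M₂| / SD_pooled = |82.0 − 79.8| / 5.8 = 2.2 / 5.8 = 0.379.
For two independent groups with equal n: n = 2·((z_{α/2} + z_β) / d)².
z_{α/2} + z_β = 2.241 + 1.282 = 3.523.
n = 2 × (3.523 / 0.379)² = 2 × 9.296² = 2 × 86.41 = 172.8.
Round up to the next whole participant.

n = 173 per group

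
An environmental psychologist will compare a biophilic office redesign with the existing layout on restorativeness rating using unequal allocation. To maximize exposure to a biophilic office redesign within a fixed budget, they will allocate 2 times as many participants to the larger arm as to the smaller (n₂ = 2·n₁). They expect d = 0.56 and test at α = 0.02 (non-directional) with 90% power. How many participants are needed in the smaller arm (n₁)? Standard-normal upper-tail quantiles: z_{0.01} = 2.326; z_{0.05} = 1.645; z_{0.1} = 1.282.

With allocation ratio k = n₂/n₁ = 2, Var(x̄₁−x̄₂) = σ²(1/n₁ + 1/(k·n₁)) = σ²·(k+1)/(k·n₁).
So n₁ = (1 + 1/k)·((z_{α/2} + z_β)/d)² = 1.500 × (3.608/0.56)².
n₁ = 1.500 × 41.51 = 62.3.
Round up: n₁ = 63, giving n₂ = 2 × 63 = 126.

n₁ = 63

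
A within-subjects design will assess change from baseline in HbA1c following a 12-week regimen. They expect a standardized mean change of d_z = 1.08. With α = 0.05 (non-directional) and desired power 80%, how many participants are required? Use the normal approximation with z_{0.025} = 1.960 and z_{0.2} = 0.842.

n = 7 pairs

For a paired (one-sample on differences) test: n = ((z_{α/2} + z_β) / d)².
z_{α/2} + z_β = 1.960 + 0.842 = 2.802.
n = (2.802 / 1.08)² = 2.594² = 6.73.
Round up.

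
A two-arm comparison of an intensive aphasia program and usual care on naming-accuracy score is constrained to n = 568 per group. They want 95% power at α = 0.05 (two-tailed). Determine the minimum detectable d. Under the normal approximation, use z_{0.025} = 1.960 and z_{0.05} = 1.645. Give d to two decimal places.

For two independent groups of n = 568 each: d_min = (z_{α/2} + z_β)·√(2/n).
z-sum = 1.960 + 1.645 = 3.605.
d_min = 3.605 × √(2/568) = 3.605 × 0.0593 = 0.214.

d_min ≈ 0.21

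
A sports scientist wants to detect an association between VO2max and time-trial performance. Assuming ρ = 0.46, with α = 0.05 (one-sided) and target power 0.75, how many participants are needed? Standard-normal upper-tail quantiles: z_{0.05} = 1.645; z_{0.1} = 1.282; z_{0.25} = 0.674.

n = 25

Fisher's z: C = ½·ln((1+r)/(1−r)) = ½·ln(2.7037) = 0.4973.
n = ((z_{α} + z_β)/C)² + 3.
(1.645 + 0.674) / 0.4973 = 2.319 / 0.4973 = 4.663.
n = 4.663² + 3 = 21.75 + 3 = 24.7.
Round up.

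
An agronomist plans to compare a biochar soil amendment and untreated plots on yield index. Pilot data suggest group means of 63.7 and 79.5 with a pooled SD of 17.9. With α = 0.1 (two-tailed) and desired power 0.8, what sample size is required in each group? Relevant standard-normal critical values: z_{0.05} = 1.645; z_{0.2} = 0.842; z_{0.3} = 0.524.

n = 16 per group

Cohen's d = |M₁ − M₂| / SD_pooled = |63.7 − 79.5| / 17.9 = 15.8 / 17.9 = 0.883.
For two independent groups with equal n: n = 2·((z_{α/2} + z_β) / d)².
z_{α/2} + z_β = 1.645 + 0.842 = 2.487.
n = 2 × (2.487 / 0.883)² = 2 × 2.817² = 2 × 7.93 = 15.9.
Round up to the next whole participant.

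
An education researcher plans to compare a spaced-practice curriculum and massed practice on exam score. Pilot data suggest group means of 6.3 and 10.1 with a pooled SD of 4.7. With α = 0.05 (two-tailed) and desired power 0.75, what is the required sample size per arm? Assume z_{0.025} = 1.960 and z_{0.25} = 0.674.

Cohen's d = |M₁ − M₂| / SD_pooled = |6.3 − 10.1| / 4.7 = 3.8 / 4.7 = 0.809.
For two independent groups with equal n: n = 2·((z_{α/2} + z_β) / d)².
z_{α/2} + z_β = 1.960 + 0.674 = 2.634.
n = 2 × (2.634 / 0.809)² = 2 × 3.256² = 2 × 10.60 = 21.2.
Round up to the next whole participant.

n = 22 per group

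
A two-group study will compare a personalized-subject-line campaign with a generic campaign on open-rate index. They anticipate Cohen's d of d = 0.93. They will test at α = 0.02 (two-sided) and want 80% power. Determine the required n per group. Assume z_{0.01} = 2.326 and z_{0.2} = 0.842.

n = 24 per group

For two independent groups with equal n: n = 2·((z_{α/2} + z_β) / d)².
z_{α/2} + z_β = 2.326 + 0.842 = 3.168.
n = 2 × (3.168 / 0.93)² = 2 × 3.406² = 2 × 11.60 = 23.2.
Round up to the next whole participant.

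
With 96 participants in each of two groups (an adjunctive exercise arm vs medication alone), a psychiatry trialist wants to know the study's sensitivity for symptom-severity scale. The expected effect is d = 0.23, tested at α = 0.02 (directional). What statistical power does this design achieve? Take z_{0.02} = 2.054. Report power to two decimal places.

For two equal groups, power = Φ(d·√(n/2) − z_{α}).
d·√(n/2) = 0.23 × √(96/2) = 0.23 × 6.928 = 1.593.
z_β = 1.593 − 2.054 = -0.461.
Power = Φ(-0.461) = 0.323.

power ≈ 0.32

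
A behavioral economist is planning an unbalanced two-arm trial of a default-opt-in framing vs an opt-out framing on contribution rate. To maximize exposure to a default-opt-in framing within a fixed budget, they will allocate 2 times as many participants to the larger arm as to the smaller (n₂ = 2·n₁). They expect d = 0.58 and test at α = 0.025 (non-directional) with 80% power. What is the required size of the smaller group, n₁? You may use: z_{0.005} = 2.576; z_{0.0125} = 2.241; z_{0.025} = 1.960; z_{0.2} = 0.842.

With allocation ratio k = n₂/n₁ = 2, Var(x̄₁−x̄₂) = σ²(1/n₁ + 1/(k·n₁)) = σ²·(k+1)/(k·n₁).
So n₁ = (1 + 1/k)·((z_{α/2} + z_β)/d)² = 1.500 × (3.083/0.58)².
n₁ = 1.500 × 28.25 = 42.4.
Round up: n₁ = 43, giving n₂ = 2 × 43 = 86.

n₁ = 43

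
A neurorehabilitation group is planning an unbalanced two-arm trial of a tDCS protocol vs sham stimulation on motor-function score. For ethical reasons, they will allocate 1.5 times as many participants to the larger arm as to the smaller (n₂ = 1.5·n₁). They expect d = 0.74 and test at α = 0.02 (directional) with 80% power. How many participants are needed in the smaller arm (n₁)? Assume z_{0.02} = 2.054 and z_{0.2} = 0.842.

n₁ = 26

With allocation ratio k = n₂/n₁ = 1.5, Var(x̄₁−x̄₂) = σ²(1/n₁ + 1/(k·n₁)) = σ²·(k+1)/(k·n₁).
So n₁ = (1 + 1/k)·((z_{α} + z_β)/d)² = 1.667 × (2.896/0.74)².
n₁ = 1.667 × 15.32 = 25.5.
Round up: n₁ = 26, giving n₂ = 1.5 × 26 = 39.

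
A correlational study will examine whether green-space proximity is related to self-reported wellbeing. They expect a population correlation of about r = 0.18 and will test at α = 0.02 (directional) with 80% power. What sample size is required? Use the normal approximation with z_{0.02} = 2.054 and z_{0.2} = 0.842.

n = 257

Fisher's z: C = ½·ln((1+r)/(1−r)) = ½·ln(1.4390) = 0.1820.
n = ((z_{α} + z_β)/C)² + 3.
(2.054 + 0.842) / 0.1820 = 2.896 / 0.1820 = 15.912.
n = 15.912² + 3 = 253.19 + 3 = 256.2.
Round up.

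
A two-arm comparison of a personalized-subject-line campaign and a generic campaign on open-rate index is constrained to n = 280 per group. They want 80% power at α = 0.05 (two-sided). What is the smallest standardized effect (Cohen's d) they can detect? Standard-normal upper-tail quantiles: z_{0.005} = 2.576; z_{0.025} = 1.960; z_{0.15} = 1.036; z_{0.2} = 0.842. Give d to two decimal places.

For two independent groups of n = 280 each: d_min = (z_{α/2} + z_β)·√(2/n).
z-sum = 1.960 + 0.842 = 2.802.
d_min = 2.802 × √(2/280) = 2.802 × 0.0845 = 0.237.

d_min ≈ 0.24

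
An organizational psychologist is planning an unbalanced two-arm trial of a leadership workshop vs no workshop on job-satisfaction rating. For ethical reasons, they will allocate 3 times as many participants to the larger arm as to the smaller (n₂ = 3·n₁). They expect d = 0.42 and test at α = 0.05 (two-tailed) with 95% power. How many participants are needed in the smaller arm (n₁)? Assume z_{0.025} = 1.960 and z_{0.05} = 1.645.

n₁ = 99

With allocation ratio k = n₂/n₁ = 3, Var(x̄₁−x̄₂) = σ²(1/n₁ + 1/(k·n₁)) = σ²·(k+1)/(k·n₁).
So n₁ = (1 + 1/k)·((z_{α/2} + z_β)/d)² = 1.333 × (3.605/0.42)².
n₁ = 1.333 × 73.67 = 98.2.
Round up: n₁ = 99, giving n₂ = 3 × 99 = 297.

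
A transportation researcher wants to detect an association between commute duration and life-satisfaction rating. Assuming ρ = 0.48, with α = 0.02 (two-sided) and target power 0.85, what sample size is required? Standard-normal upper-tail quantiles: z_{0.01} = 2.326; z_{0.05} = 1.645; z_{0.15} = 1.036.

Fisher's z: C = ½·ln((1+r)/(1−r)) = ½·ln(2.8462) = 0.5230.
n = ((z_{α/2} + z_β)/C)² + 3.
(2.326 + 1.036) / 0.5230 = 3.362 / 0.5230 = 6.428.
n = 6.428² + 3 = 41.32 + 3 = 44.3.
Round up.

n = 45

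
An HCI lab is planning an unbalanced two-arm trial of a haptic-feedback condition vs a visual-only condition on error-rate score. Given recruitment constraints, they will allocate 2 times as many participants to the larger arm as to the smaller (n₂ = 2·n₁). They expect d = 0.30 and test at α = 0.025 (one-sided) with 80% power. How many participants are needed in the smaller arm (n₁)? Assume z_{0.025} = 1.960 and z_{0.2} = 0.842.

With allocation ratio k = n₂/n₁ = 2, Var(x̄₁−x̄₂) = σ²(1/n₁ + 1/(k·n₁)) = σ²·(k+1)/(k·n₁).
So n₁ = (1 + 1/k)·((z_{α} + z_β)/d)² = 1.500 × (2.802/0.30)².
n₁ = 1.500 × 87.24 = 130.9.
Round up: n₁ = 131, giving n₂ = 2 × 131 = 262.

n₁ = 131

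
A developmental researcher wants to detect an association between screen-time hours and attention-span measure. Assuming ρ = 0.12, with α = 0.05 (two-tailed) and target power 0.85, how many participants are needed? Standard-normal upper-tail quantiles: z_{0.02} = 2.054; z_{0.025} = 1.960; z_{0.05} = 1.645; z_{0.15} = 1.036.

n = 621

Fisher's z: C = ½·ln((1+r)/(1−r)) = ½·ln(1.2727) = 0.1206.
n = ((z_{α/2} + z_β)/C)² + 3.
(1.960 + 1.036) / 0.1206 = 2.996 / 0.1206 = 24.842.
n = 24.842² + 3 = 617.15 + 3 = 620.1.
Round up.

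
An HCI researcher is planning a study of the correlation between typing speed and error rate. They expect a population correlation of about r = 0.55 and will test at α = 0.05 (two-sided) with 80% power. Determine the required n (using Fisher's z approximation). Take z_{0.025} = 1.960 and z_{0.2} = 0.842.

n = 24

Fisher's z: C = ½·ln((1+r)/(1−r)) = ½·ln(3.4444) = 0.6184.
n = ((z_{α/2} + z_β)/C)² + 3.
(1.960 + 0.842) / 0.6184 = 2.802 / 0.6184 = 4.531.
n = 4.531² + 3 = 20.53 + 3 = 23.5.
Round up.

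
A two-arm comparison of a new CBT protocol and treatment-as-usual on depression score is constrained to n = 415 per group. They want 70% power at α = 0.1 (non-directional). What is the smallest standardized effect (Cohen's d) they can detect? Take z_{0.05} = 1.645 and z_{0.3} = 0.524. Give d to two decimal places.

For two independent groups of n = 415 each: d_min = (z_{α/2} + z_β)·√(2/n).
z-sum = 1.645 + 0.524 = 2.169.
d_min = 2.169 × √(2/415) = 2.169 × 0.0694 = 0.151.

d_min ≈ 0.15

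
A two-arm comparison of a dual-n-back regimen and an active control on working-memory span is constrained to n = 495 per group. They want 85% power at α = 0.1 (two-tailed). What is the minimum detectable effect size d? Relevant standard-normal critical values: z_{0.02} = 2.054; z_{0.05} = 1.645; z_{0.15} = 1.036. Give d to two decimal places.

d_min ≈ 0.17

For two independent groups of n = 495 each: d_min = (z_{α/2} + z_β)·√(2/n).
z-sum = 1.645 + 1.036 = 2.681.
d_min = 2.681 × √(2/495) = 2.681 × 0.0636 = 0.170.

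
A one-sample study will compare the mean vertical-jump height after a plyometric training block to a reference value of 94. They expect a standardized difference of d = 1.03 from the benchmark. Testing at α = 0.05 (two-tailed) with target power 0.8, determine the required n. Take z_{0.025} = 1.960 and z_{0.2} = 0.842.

For a one-sample test: n = ((z_{α/2} + z_β) / d)².
z_{α/2} + z_β = 1.960 + 0.842 = 2.802.
n = (2.802 / 1.03)² = 2.720² = 7.40.
Round up.

n = 8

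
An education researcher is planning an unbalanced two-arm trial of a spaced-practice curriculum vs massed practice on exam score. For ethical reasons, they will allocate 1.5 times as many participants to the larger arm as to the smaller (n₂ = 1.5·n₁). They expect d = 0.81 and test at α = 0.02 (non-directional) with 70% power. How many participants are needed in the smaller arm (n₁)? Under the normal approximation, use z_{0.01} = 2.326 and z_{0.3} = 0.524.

n₁ = 21

With allocation ratio k = n₂/n₁ = 1.5, Var(x̄₁−x̄₂) = σ²(1/n₁ + 1/(k·n₁)) = σ²·(k+1)/(k·n₁).
So n₁ = (1 + 1/k)·((z_{α/2} + z_β)/d)² = 1.667 × (2.850/0.81)².
n₁ = 1.667 × 12.38 = 20.6.
Round up: n₁ = 21, giving n₂ = ⌈1.5 × 21⌉ = ⌈31.5⌉ = 32.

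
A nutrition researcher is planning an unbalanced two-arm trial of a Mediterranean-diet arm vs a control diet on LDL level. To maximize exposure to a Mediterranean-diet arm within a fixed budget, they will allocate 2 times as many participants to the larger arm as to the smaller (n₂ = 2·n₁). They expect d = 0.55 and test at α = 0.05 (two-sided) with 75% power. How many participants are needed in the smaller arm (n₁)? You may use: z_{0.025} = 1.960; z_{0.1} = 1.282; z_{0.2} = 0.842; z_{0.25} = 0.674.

With allocation ratio k = n₂/n₁ = 2, Var(x̄₁−x̄₂) = σ²(1/n₁ + 1/(k·n₁)) = σ²·(k+1)/(k·n₁).
So n₁ = (1 + 1/k)·((z_{α/2} + z_β)/d)² = 1.500 × (2.634/0.55)².
n₁ = 1.500 × 22.94 = 34.4.
Round up: n₁ = 35, giving n₂ = 2 × 35 = 70.

n₁ = 35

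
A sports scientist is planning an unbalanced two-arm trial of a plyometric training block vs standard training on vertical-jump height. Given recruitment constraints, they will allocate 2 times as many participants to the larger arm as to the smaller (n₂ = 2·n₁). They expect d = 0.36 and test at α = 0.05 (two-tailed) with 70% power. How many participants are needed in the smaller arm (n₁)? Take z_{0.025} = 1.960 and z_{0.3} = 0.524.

n₁ = 72

With allocation ratio k = n₂/n₁ = 2, Var(x̄₁−x̄₂) = σ²(1/n₁ + 1/(k·n₁)) = σ²·(k+1)/(k·n₁).
So n₁ = (1 + 1/k)·((z_{α/2} + z_β)/d)² = 1.500 × (2.484/0.36)².
n₁ = 1.500 × 47.61 = 71.4.
Round up: n₁ = 72, giving n₂ = 2 × 72 = 144.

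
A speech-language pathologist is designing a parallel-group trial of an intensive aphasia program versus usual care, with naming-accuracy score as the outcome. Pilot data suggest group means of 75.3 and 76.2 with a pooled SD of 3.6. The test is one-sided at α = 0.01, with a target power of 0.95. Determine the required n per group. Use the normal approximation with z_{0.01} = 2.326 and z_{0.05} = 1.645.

Cohen's d = |M₁ − M₂| / SD_pooled = |75.3 − 76.2| / 3.6 = 0.9 / 3.6 = 0.250.
For two independent groups with equal n: n = 2·((z_{α} + z_β) / d)².
z_{α} + z_β = 2.326 + 1.645 = 3.971.
n = 2 × (3.971 / 0.250)² = 2 × 15.884² = 2 × 252.30 = 504.6.
Round up to the next whole participant.

n = 505 per group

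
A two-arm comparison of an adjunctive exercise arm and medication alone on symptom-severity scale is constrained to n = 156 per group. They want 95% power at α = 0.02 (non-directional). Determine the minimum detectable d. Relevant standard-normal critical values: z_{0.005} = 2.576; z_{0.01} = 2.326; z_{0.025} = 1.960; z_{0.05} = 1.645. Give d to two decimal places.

d_min ≈ 0.45

For two independent groups of n = 156 each: d_min = (z_{α/2} + z_β)·√(2/n).
z-sum = 2.326 + 1.645 = 3.971.
d_min = 3.971 × √(2/156) = 3.971 × 0.1132 = 0.450.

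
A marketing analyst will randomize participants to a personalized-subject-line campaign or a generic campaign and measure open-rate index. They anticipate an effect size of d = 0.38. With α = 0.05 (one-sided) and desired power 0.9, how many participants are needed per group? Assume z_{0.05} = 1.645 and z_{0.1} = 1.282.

n = 119 per group

For two independent groups with equal n: n = 2·((z_{α} + z_β) / d)².
z_{α} + z_β = 1.645 + 1.282 = 2.927.
n = 2 × (2.927 / 0.38)² = 2 × 7.703² = 2 × 59.33 = 118.7.
Round up to the next whole participant.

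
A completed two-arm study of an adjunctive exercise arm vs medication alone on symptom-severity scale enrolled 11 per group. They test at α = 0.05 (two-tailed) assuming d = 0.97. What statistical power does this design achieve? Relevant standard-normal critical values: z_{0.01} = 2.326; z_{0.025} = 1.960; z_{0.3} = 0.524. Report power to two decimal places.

For two equal groups, power = Φ(d·√(n/2) − z_{α/2}).
d·√(n/2) = 0.97 × √(11/2) = 0.97 × 2.345 = 2.275.
z_β = 2.275 − 1.960 = 0.315.
Power = Φ(0.315) = 0.624.

power ≈ 0.62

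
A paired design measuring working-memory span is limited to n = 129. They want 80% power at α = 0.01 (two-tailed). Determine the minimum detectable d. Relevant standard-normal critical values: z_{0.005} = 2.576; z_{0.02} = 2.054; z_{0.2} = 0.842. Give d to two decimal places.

For a single sample (or paired design) of n = 129: d_min = (z_{α/2} + z_β)/√n.
z-sum = 2.576 + 0.842 = 3.418.
d_min = 3.418 / √129 = 3.418 / 11.358 = 0.301.

d_min ≈ 0.30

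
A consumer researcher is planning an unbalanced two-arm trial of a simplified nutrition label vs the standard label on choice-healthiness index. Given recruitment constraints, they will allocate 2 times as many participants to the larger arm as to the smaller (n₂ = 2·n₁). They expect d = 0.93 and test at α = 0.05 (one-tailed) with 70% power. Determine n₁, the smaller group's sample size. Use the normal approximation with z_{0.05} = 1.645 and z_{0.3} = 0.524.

n₁ = 9

With allocation ratio k = n₂/n₁ = 2, Var(x̄₁−x̄₂) = σ²(1/n₁ + 1/(k·n₁)) = σ²·(k+1)/(k·n₁).
So n₁ = (1 + 1/k)·((z_{α} + z_β)/d)² = 1.500 × (2.169/0.93)².
n₁ = 1.500 × 5.44 = 8.2.
Round up: n₁ = 9, giving n₂ = 2 × 9 = 18.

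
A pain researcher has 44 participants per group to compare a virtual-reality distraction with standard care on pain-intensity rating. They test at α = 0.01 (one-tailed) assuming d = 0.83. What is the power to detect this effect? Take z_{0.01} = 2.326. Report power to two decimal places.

power ≈ 0.94

For two equal groups, power = Φ(d·√(n/2) − z_{α}).
d·√(n/2) = 0.83 × √(44/2) = 0.83 × 4.690 = 3.893.
z_β = 3.893 − 2.326 = 1.567.
Power = Φ(1.567) = 0.941.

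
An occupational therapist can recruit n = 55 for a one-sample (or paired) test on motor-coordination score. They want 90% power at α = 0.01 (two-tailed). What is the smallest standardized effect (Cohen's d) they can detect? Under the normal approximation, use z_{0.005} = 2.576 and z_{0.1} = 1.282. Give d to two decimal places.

d_min ≈ 0.52

For a single sample (or paired design) of n = 55: d_min = (z_{α/2} + z_β)/√n.
z-sum = 2.576 + 1.282 = 3.858.
d_min = 3.858 / √55 = 3.858 / 7.416 = 0.520.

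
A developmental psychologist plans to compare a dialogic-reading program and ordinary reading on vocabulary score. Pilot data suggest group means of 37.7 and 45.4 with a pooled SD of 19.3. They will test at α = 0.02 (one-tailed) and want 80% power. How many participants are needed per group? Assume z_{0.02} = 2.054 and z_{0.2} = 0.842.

Cohen's d = |M₁ − M₂| / SD_pooled = |37.7 − 45.4| / 19.3 = 7.7 / 19.3 = 0.399.
For two independent groups with equal n: n = 2·((z_{α} + z_β) / d)².
z_{α} + z_β = 2.054 + 0.842 = 2.896.
n = 2 × (2.896 / 0.399)² = 2 × 7.258² = 2 × 52.68 = 105.4.
Round up to the next whole participant.

n = 106 per group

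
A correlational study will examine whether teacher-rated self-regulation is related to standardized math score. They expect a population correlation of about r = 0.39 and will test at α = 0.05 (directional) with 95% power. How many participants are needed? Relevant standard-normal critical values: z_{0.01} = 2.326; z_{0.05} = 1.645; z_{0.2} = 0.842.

Fisher's z: C = ½·ln((1+r)/(1−r)) = ½·ln(2.2787) = 0.4118.
n = ((z_{α} + z_β)/C)² + 3.
(1.645 + 1.645) / 0.4118 = 3.290 / 0.4118 = 7.989.
n = 7.989² + 3 = 63.83 + 3 = 66.8.
Round up.

n = 67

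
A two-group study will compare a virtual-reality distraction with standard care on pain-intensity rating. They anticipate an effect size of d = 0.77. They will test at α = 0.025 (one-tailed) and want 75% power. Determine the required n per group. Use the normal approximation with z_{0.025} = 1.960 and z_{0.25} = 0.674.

For two independent groups with equal n: n = 2·((z_{α} + z_β) / d)².
z_{α} + z_β = 1.960 + 0.674 = 2.634.
n = 2 × (2.634 / 0.77)² = 2 × 3.421² = 2 × 11.70 = 23.4.
Round up to the next whole participant.

n = 24 per group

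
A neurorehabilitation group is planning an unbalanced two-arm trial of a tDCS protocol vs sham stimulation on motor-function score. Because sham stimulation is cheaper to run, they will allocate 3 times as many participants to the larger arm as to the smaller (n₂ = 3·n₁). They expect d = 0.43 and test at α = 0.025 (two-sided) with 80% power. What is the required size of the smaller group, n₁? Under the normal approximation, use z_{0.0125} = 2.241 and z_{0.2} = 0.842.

With allocation ratio k = n₂/n₁ = 3, Var(x̄₁−x̄₂) = σ²(1/n₁ + 1/(k·n₁)) = σ²·(k+1)/(k·n₁).
So n₁ = (1 + 1/k)·((z_{α/2} + z_β)/d)² = 1.333 × (3.083/0.43)².
n₁ = 1.333 × 51.41 = 68.5.
Round up: n₁ = 69, giving n₂ = 3 × 69 = 207.

n₁ = 69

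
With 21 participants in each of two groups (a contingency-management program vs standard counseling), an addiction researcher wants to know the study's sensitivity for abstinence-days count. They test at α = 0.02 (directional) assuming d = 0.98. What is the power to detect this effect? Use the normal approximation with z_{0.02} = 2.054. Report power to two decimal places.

For two equal groups, power = Φ(d·√(n/2) − z_{α}).
d·√(n/2) = 0.98 × √(21/2) = 0.98 × 3.240 = 3.176.
z_β = 3.176 − 2.054 = 1.122.
Power = Φ(1.122) = 0.869.

power ≈ 0.87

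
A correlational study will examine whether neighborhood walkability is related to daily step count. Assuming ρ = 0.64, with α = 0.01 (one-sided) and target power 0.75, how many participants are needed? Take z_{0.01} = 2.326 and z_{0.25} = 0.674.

Fisher's z: C = ½·ln((1+r)/(1−r)) = ½·ln(4.5556) = 0.7582.
n = ((z_{α} + z_β)/C)² + 3.
(2.326 + 0.674) / 0.7582 = 3.000 / 0.7582 = 3.957.
n = 3.957² + 3 = 15.66 + 3 = 18.7.
Round up.

n = 19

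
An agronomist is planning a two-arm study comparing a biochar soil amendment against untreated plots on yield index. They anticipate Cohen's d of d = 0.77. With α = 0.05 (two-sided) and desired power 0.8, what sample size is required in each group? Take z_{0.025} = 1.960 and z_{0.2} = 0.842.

n = 27 per group

For two independent groups with equal n: n = 2·((z_{α/2} + z_β) / d)².
z_{α/2} + z_β = 1.960 + 0.842 = 2.802.
n = 2 × (2.802 / 0.77)² = 2 × 3.639² = 2 × 13.24 = 26.5.
Round up to the next whole participant.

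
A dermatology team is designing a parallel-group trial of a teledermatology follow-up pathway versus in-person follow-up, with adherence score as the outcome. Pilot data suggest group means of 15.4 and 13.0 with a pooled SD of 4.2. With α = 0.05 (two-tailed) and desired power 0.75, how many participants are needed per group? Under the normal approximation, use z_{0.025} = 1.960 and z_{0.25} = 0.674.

Cohen's d = |M₁ − M₂| / SD_pooled = |15.4 − 13.0| / 4.2 = 2.4 / 4.2 = 0.571.
For two independent groups with equal n: n = 2·((z_{α/2} + z_β) / d)².
z_{α/2} + z_β = 1.960 + 0.674 = 2.634.
n = 2 × (2.634 / 0.571)² = 2 × 4.613² = 2 × 21.28 = 42.6.
Round up to the next whole participant.

n = 43 per group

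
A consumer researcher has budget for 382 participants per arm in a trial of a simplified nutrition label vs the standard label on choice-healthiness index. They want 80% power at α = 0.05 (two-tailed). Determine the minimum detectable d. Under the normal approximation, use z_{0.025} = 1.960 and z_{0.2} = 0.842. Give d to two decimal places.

d_min ≈ 0.20

For two independent groups of n = 382 each: d_min = (z_{α/2} + z_β)·√(2/n).
z-sum = 1.960 + 0.842 = 2.802.
d_min = 2.802 × √(2/382) = 2.802 × 0.0724 = 0.203.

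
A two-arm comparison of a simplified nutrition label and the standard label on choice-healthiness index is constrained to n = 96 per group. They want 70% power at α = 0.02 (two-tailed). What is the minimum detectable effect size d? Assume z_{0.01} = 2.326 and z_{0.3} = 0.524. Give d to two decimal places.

d_min ≈ 0.41

For two independent groups of n = 96 each: d_min = (z_{α/2} + z_β)·√(2/n).
z-sum = 2.326 + 0.524 = 2.850.
d_min = 2.850 × √(2/96) = 2.850 × 0.1443 = 0.411.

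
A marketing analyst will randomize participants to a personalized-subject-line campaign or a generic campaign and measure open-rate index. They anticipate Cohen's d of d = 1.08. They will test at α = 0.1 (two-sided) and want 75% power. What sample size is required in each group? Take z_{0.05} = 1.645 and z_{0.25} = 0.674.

For two independent groups with equal n: n = 2·((z_{α/2} + z_β) / d)².
z_{α/2} + z_β = 1.645 + 0.674 = 2.319.
n = 2 × (2.319 / 1.08)² = 2 × 2.147² = 2 × 4.61 = 9.2.
Round up to the next whole participant.

n = 10 per group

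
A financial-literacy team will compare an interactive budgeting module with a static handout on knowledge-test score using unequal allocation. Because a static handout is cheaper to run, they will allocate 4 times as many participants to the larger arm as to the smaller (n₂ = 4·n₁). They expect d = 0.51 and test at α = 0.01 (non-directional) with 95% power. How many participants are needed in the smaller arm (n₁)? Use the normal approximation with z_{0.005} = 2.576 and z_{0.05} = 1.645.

With allocation ratio k = n₂/n₁ = 4, Var(x̄₁−x̄₂) = σ²(1/n₁ + 1/(k·n₁)) = σ²·(k+1)/(k·n₁).
So n₁ = (1 + 1/k)·((z_{α/2} + z_β)/d)² = 1.250 × (4.221/0.51)².
n₁ = 1.250 × 68.50 = 85.6.
Round up: n₁ = 86, giving n₂ = 4 × 86 = 344.

n₁ = 86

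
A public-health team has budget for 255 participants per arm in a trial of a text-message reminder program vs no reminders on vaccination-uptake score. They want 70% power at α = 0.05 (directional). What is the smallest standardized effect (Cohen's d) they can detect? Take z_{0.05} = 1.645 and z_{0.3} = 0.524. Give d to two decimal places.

For two independent groups of n = 255 each: d_min = (z_{α} + z_β)·√(2/n).
z-sum = 1.645 + 0.524 = 2.169.
d_min = 2.169 × √(2/255) = 2.169 × 0.0886 = 0.192.

d_min ≈ 0.19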